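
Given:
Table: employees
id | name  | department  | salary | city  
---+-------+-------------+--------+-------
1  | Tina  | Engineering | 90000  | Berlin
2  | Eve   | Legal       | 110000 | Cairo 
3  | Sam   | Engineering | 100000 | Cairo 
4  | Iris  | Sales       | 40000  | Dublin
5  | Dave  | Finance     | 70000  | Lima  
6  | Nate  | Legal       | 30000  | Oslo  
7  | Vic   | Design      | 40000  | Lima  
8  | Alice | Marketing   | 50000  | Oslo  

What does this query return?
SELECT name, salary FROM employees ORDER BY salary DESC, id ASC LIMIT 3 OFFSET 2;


Sort by salary DESC (id ASC tiebreak), then skip 2 and take 3
Rows 3 through 5

3 rows:
Tina, 90000
Dave, 70000
Alice, 50000


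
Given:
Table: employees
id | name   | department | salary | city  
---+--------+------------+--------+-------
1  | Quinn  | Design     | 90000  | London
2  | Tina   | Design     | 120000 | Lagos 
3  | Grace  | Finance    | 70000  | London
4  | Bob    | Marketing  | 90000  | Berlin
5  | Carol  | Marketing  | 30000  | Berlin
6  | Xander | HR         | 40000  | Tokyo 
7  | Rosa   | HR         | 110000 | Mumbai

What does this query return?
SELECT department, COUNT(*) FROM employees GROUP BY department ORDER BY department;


Assigning each row to its department group:
  Quinn -> Design
  Tina -> Design
  Grace -> Finance
  Bob -> Marketing
  Carol -> Marketing
  Xander -> HR
  Rosa -> HR


4 groups:
Design, 2
Finance, 1
HR, 2
Marketing, 2


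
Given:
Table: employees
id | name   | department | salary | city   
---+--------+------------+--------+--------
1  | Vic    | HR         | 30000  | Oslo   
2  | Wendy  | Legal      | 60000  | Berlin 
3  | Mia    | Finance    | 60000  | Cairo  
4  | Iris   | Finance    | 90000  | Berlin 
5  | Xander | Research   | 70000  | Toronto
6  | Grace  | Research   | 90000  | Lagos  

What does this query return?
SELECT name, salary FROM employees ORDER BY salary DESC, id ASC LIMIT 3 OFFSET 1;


Sort by salary DESC (id ASC tiebreak), then skip 1 and take 3
Rows 2 through 4

3 rows:
Grace, 90000
Xander, 70000
Wendy, 60000


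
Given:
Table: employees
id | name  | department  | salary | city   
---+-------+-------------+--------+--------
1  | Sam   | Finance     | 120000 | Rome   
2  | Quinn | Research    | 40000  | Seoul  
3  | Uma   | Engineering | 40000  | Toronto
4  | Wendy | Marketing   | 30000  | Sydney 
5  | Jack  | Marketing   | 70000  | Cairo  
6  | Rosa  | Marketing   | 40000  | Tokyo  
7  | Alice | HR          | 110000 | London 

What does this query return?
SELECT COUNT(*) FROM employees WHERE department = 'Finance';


Counting rows where department = 'Finance'
  Sam -> MATCH


1


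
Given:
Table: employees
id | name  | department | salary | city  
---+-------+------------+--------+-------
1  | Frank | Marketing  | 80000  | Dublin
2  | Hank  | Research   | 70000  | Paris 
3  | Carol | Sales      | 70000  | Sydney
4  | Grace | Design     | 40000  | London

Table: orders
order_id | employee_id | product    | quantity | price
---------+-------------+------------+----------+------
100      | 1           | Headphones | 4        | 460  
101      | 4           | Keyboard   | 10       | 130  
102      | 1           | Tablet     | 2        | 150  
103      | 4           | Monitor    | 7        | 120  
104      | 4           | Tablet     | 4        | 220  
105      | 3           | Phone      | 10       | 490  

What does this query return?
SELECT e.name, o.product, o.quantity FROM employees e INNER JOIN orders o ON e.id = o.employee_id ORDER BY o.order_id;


Joining employees.id = orders.employee_id:
  employee Frank (id=1) -> order Headphones
  employee Grace (id=4) -> order Keyboard
  employee Frank (id=1) -> order Tablet
  employee Grace (id=4) -> order Monitor
  employee Grace (id=4) -> order Tablet
  employee Carol (id=3) -> order Phone


6 rows:
Frank, Headphones, 4
Grace, Keyboard, 10
Frank, Tablet, 2
Grace, Monitor, 7
Grace, Tablet, 4
Carol, Phone, 10


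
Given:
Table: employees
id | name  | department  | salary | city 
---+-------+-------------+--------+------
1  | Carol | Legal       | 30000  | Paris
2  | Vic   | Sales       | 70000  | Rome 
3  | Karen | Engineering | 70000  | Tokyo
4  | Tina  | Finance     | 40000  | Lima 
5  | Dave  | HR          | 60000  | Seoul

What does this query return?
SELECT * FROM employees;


SELECT * returns all 5 rows with all columns

5 rows:
1, Carol, Legal, 30000, Paris
2, Vic, Sales, 70000, Rome
3, Karen, Engineering, 70000, Tokyo
4, Tina, Finance, 40000, Lima
5, Dave, HR, 60000, Seoul


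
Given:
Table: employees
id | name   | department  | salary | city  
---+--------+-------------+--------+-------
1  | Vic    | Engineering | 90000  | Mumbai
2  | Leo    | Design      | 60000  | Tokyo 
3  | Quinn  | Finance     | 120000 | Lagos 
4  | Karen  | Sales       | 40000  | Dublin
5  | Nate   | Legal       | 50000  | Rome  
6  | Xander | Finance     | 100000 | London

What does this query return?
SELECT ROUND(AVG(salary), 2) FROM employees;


SUM(salary) = 460000
COUNT = 6
ROUND(AVG, 2) = ROUND(460000 / 6, 2) = 76666.67

76666.67


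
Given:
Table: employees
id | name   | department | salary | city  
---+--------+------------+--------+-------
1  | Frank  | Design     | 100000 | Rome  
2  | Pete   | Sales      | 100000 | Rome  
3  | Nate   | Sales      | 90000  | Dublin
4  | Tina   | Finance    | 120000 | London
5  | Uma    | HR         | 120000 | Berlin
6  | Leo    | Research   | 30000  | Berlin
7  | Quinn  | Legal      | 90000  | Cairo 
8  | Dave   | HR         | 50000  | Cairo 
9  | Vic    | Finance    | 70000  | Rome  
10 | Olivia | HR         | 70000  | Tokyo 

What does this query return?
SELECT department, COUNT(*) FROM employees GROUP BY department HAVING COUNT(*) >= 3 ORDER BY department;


Groups with count >= 3:
  HR: 3 -> PASS
  Design: 1 -> filtered out
  Finance: 2 -> filtered out
  Legal: 1 -> filtered out
  Research: 1 -> filtered out
  Sales: 2 -> filtered out


1 groups:
HR, 3


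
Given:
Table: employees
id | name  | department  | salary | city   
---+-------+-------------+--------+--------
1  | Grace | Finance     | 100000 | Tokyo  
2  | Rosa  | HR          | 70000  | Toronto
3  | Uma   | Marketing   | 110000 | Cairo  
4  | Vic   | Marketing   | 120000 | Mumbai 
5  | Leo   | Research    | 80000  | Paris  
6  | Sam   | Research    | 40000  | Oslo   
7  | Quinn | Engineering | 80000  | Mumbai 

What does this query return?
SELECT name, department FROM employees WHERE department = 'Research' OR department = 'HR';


Filtering: department = 'Research' OR 'HR'
Matching: 3 rows

3 rows:
Rosa, HR
Leo, Research
Sam, Research


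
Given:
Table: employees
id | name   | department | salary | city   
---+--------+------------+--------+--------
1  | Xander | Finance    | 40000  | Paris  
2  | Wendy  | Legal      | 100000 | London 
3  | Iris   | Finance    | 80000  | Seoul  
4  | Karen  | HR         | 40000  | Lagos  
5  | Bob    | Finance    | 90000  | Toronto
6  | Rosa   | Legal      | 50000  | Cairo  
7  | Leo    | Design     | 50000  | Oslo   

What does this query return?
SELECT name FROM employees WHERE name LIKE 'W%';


LIKE 'W%' matches names starting with 'W'
Matching: 1

1 rows:
Wendy


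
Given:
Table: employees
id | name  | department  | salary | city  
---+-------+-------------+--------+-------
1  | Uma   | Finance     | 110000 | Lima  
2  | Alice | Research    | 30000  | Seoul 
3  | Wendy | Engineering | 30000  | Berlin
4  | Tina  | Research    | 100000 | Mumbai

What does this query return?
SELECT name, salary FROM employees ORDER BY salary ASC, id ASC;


Sorting by salary ASC, then id ASC for ties

4 rows:
Alice, 30000
Wendy, 30000
Tina, 100000
Uma, 110000


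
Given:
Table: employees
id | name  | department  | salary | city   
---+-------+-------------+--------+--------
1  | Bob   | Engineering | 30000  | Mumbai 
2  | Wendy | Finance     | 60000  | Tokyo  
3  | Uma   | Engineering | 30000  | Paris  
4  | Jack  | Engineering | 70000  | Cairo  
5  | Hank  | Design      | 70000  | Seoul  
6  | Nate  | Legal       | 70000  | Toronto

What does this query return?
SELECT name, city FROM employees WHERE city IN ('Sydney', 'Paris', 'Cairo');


Filtering: city IN ('Sydney', 'Paris', 'Cairo')
Matching: 2 rows

2 rows:
Uma, Paris
Jack, Cairo


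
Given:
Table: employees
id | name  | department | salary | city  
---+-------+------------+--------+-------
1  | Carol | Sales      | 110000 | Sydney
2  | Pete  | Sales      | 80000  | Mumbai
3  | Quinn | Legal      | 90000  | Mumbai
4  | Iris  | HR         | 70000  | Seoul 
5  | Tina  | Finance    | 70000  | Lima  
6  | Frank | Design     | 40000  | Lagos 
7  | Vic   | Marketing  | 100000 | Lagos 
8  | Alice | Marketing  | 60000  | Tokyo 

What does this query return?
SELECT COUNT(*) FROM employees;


COUNT(*) counts all rows

8


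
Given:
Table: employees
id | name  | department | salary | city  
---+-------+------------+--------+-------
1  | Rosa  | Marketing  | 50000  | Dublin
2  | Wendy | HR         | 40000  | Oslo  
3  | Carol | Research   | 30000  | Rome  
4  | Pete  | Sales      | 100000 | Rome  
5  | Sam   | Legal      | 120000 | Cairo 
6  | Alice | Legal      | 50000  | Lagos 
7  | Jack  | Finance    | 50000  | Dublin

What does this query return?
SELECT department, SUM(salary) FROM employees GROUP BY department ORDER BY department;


Summing salary within each department:
  Finance: 50000 = 50000
  HR: 40000 = 40000
  Legal: 120000 + 50000 = 170000
  Marketing: 50000 = 50000
  Research: 30000 = 30000
  Sales: 100000 = 100000


6 groups:
Finance, 50000
HR, 40000
Legal, 170000
Marketing, 50000
Research, 30000
Sales, 100000


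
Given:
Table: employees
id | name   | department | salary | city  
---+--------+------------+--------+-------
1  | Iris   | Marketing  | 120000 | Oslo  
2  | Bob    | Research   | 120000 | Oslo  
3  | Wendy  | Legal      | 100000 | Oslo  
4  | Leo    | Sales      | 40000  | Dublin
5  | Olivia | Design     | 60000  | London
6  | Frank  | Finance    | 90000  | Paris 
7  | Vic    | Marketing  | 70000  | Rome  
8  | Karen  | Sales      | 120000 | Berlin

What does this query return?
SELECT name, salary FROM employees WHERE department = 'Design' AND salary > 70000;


Filtering: department = 'Design' AND salary > 70000
Matching: 0 rows

Empty result set (0 rows)


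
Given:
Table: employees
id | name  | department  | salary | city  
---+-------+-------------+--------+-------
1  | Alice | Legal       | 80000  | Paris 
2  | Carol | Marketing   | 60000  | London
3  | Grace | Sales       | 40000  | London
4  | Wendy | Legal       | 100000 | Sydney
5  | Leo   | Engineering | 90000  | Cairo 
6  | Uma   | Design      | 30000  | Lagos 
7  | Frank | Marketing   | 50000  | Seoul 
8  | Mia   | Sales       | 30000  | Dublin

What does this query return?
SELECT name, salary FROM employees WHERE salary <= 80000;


Filtering: salary <= 80000
Matching: 6 rows

6 rows:
Alice, 80000
Carol, 60000
Grace, 40000
Uma, 30000
Frank, 50000
Mia, 30000


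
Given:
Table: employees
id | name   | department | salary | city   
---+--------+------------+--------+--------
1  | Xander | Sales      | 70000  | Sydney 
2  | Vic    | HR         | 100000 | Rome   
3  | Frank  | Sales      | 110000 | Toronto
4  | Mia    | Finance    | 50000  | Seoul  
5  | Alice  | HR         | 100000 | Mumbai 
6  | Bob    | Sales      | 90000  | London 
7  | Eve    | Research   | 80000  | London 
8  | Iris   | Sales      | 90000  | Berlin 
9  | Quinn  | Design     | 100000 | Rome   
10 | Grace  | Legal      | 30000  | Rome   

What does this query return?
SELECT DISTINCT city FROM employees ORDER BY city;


All 'city' values (row order): Sydney, Rome, Toronto, Seoul, Mumbai, London, London, Berlin, Rome, Rome
Removing duplicates leaves 7 unique value(s).

7 values:
Berlin
London
Mumbai
Rome
Seoul
Sydney
Toronto


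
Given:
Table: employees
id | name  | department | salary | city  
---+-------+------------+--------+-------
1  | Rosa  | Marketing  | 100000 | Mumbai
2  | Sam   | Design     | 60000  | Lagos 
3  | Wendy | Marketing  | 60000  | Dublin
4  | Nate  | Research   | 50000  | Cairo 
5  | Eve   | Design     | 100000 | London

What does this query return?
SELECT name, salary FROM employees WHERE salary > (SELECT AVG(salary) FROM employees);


Subquery: AVG(salary) = 74000.0
Filtering: salary > 74000.0
  Rosa (100000) -> MATCH
  Eve (100000) -> MATCH


2 rows:
Rosa, 100000
Eve, 100000


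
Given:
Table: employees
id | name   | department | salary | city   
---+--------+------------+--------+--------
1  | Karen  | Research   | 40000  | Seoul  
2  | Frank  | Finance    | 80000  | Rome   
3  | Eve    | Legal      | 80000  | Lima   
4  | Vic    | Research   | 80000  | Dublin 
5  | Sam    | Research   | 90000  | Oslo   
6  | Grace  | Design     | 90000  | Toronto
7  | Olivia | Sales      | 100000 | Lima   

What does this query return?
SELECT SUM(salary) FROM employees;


SUM(salary) = 40000 + 80000 + 80000 + 80000 + 90000 + 90000 + 100000 = 560000

560000


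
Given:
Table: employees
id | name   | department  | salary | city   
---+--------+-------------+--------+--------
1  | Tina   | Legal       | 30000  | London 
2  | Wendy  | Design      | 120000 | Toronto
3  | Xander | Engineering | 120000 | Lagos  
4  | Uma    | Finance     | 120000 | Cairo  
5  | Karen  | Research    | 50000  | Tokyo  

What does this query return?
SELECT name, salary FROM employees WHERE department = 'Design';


Filtering: department = 'Design'
Matching rows: 1

1 rows:
Wendy, 120000


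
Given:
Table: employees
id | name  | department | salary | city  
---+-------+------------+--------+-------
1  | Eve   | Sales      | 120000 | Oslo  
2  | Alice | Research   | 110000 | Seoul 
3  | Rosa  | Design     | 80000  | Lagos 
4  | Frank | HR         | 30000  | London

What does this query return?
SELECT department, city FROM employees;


Projecting columns: department, city

4 rows:
Sales, Oslo
Research, Seoul
Design, Lagos
HR, London


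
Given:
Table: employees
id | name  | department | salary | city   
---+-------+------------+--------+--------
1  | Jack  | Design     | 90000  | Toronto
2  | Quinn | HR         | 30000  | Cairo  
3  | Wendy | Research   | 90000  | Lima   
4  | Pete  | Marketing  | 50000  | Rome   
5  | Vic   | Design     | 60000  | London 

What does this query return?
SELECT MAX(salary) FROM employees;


Salaries: 90000, 30000, 90000, 50000, 60000
MAX = 90000

90000


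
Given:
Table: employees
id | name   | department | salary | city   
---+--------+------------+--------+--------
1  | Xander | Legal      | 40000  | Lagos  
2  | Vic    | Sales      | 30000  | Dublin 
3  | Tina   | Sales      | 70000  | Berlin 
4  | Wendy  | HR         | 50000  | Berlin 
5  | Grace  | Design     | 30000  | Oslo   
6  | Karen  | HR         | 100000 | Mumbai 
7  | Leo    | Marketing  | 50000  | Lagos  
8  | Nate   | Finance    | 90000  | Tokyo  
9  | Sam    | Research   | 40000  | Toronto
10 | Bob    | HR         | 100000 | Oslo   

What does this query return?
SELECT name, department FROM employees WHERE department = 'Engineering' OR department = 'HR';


Filtering: department = 'Engineering' OR 'HR'
Matching: 3 rows

3 rows:
Wendy, HR
Karen, HR
Bob, HR


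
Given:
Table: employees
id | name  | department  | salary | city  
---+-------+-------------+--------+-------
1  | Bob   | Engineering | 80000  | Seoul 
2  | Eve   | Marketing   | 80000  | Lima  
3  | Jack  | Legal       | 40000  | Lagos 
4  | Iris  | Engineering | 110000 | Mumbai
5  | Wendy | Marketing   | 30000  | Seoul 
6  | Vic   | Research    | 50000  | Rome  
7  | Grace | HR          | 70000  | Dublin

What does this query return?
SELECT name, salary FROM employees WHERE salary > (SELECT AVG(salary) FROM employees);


Subquery: AVG(salary) = 65714.29
Filtering: salary > 65714.29
  Bob (80000) -> MATCH
  Eve (80000) -> MATCH
  Iris (110000) -> MATCH
  Grace (70000) -> MATCH


4 rows:
Bob, 80000
Eve, 80000
Iris, 110000
Grace, 70000


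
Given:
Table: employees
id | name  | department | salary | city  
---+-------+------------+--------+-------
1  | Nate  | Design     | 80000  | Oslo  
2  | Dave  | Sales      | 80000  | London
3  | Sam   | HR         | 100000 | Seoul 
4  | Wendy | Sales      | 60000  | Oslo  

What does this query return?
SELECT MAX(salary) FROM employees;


Salaries: 80000, 80000, 100000, 60000
MAX = 100000

100000


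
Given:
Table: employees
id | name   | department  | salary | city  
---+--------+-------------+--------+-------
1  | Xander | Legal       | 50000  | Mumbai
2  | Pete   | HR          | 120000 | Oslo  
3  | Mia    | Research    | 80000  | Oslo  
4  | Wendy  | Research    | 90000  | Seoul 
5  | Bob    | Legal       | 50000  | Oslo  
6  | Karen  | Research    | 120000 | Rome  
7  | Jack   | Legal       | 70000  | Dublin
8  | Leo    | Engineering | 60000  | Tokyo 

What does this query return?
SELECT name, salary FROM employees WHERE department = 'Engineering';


Filtering: department = 'Engineering'
Matching rows: 1

1 rows:
Leo, 60000


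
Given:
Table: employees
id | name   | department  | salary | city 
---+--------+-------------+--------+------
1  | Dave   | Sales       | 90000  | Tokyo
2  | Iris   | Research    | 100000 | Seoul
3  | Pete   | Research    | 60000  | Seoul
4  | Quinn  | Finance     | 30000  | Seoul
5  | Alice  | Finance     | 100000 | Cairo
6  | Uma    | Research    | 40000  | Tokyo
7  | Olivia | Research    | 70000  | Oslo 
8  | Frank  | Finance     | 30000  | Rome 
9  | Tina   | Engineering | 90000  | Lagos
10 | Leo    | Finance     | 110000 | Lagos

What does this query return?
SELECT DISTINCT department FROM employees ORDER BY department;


All 'department' values (row order): Sales, Research, Research, Finance, Finance, Research, Research, Finance, Engineering, Finance
Removing duplicates leaves 4 unique value(s).

4 values:
Engineering
Finance
Research
Sales


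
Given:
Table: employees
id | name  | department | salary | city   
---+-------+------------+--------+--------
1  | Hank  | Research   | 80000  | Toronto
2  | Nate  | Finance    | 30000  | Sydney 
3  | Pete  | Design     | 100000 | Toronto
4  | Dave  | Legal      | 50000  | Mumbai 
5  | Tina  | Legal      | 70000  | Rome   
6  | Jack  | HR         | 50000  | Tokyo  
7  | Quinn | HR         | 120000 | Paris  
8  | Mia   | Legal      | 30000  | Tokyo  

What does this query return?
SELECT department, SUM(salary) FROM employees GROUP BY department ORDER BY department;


Summing salary within each department:
  Design: 100000 = 100000
  Finance: 30000 = 30000
  HR: 50000 + 120000 = 170000
  Legal: 50000 + 70000 + 30000 = 150000
  Research: 80000 = 80000


5 groups:
Design, 100000
Finance, 30000
HR, 170000
Legal, 150000
Research, 80000


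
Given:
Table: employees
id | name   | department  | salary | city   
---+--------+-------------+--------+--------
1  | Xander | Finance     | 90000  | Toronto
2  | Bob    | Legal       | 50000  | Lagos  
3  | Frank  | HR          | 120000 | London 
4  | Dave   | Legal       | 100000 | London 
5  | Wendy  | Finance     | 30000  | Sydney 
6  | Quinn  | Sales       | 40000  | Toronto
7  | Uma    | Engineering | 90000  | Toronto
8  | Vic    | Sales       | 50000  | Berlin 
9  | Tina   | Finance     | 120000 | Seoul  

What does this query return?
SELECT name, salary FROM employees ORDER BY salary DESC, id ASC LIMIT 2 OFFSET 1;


Sort by salary DESC (id ASC tiebreak), then skip 1 and take 2
Rows 2 through 3

2 rows:
Tina, 120000
Dave, 100000


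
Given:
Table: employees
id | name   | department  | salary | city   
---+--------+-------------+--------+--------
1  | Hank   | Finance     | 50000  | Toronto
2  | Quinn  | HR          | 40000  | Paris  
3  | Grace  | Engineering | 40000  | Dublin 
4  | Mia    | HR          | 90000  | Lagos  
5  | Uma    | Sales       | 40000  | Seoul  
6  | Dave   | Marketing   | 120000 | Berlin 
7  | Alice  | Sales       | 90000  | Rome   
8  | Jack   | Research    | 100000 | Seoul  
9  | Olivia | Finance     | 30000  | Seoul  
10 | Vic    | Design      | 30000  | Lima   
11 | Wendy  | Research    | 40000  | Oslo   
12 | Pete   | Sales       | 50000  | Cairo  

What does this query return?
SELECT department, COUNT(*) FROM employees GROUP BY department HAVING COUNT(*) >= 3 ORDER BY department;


Groups with count >= 3:
  Sales: 3 -> PASS
  Design: 1 -> filtered out
  Engineering: 1 -> filtered out
  Finance: 2 -> filtered out
  HR: 2 -> filtered out
  Marketing: 1 -> filtered out
  Research: 2 -> filtered out


1 groups:
Sales, 3


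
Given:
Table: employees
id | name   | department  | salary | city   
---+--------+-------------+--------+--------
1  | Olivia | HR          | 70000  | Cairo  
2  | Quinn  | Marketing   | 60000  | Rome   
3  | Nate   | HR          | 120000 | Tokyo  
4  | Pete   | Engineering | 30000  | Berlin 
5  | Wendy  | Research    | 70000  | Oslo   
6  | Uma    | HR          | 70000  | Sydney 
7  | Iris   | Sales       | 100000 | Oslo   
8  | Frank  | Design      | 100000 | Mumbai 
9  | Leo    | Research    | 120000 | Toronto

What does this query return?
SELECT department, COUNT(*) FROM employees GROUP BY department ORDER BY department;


Assigning each row to its department group:
  Olivia -> HR
  Quinn -> Marketing
  Nate -> HR
  Pete -> Engineering
  Wendy -> Research
  Uma -> HR
  Iris -> Sales
  Frank -> Design
  Leo -> Research


6 groups:
Design, 1
Engineering, 1
HR, 3
Marketing, 1
Research, 2
Sales, 1


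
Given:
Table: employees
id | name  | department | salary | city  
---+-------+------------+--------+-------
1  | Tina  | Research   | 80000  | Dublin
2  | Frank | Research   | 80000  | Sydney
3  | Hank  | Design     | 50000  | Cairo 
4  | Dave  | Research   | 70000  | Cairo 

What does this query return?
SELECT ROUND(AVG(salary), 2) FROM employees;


SUM(salary) = 280000
COUNT = 4
ROUND(AVG, 2) = ROUND(280000 / 4, 2) = 70000.0

70000.0


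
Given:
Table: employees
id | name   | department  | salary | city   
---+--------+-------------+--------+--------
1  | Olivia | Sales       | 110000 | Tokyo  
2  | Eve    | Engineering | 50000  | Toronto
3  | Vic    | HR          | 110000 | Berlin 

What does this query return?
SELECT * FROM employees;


SELECT * returns all 3 rows with all columns

3 rows:
1, Olivia, Sales, 110000, Tokyo
2, Eve, Engineering, 50000, Toronto
3, Vic, HR, 110000, Berlin


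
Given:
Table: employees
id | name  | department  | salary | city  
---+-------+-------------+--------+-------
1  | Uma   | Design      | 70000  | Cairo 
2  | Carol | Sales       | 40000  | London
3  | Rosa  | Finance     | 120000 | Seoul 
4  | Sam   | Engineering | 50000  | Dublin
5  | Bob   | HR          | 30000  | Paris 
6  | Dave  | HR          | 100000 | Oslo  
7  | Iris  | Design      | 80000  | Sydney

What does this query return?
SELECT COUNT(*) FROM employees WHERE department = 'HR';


Counting rows where department = 'HR'
  Bob -> MATCH
  Dave -> MATCH


2


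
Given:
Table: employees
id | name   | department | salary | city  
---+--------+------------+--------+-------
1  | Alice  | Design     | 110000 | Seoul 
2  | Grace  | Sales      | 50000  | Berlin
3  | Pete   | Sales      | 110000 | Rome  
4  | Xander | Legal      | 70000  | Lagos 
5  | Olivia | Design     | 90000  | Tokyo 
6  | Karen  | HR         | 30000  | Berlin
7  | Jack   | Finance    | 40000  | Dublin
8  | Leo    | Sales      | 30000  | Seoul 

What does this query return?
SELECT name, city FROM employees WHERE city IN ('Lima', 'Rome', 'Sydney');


Filtering: city IN ('Lima', 'Rome', 'Sydney')
Matching: 1 rows

1 rows:
Pete, Rome


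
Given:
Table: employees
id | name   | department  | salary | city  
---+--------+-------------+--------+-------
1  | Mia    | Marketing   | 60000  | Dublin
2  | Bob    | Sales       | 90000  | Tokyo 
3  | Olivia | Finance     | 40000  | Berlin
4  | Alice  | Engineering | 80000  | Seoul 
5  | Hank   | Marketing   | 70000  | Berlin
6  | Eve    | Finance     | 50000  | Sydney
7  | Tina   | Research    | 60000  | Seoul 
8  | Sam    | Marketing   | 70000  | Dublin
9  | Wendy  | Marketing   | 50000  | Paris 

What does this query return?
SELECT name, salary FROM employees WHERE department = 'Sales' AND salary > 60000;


Filtering: department = 'Sales' AND salary > 60000
Matching: 1 rows

1 rows:
Bob, 90000


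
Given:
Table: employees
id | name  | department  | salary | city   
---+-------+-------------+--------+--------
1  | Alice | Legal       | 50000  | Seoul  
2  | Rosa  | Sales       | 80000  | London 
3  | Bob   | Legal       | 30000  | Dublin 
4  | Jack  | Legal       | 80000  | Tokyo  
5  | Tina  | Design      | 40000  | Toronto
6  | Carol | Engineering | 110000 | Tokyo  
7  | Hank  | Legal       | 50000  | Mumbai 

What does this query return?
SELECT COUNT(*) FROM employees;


COUNT(*) counts all rows

7


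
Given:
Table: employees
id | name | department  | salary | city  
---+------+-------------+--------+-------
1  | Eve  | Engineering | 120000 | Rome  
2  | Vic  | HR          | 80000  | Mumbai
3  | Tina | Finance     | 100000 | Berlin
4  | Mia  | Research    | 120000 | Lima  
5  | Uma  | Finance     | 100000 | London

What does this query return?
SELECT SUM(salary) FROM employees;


SUM(salary) = 120000 + 80000 + 100000 + 120000 + 100000 = 520000

520000


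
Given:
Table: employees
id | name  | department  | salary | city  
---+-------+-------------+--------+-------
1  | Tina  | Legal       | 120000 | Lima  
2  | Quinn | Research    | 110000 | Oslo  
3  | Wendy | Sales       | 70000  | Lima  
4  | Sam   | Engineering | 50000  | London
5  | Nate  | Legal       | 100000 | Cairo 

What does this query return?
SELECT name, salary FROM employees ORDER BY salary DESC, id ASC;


Sorting by salary DESC, then id ASC for ties

5 rows:
Tina, 120000
Quinn, 110000
Nate, 100000
Wendy, 70000
Sam, 50000


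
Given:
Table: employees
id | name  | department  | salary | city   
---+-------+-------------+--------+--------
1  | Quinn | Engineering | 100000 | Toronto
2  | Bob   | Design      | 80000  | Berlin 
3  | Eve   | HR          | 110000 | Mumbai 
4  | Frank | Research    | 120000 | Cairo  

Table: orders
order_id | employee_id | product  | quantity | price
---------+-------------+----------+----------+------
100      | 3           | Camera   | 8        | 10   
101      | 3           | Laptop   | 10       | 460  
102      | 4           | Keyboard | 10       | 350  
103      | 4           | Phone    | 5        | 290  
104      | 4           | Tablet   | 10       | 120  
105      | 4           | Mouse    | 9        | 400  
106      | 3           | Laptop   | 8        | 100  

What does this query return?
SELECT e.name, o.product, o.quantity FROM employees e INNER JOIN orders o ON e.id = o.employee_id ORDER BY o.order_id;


Joining employees.id = orders.employee_id:
  employee Eve (id=3) -> order Camera
  employee Eve (id=3) -> order Laptop
  employee Frank (id=4) -> order Keyboard
  employee Frank (id=4) -> order Phone
  employee Frank (id=4) -> order Tablet
  employee Frank (id=4) -> order Mouse
  employee Eve (id=3) -> order Laptop


7 rows:
Eve, Camera, 8
Eve, Laptop, 10
Frank, Keyboard, 10
Frank, Phone, 5
Frank, Tablet, 10
Frank, Mouse, 9
Eve, Laptop, 8


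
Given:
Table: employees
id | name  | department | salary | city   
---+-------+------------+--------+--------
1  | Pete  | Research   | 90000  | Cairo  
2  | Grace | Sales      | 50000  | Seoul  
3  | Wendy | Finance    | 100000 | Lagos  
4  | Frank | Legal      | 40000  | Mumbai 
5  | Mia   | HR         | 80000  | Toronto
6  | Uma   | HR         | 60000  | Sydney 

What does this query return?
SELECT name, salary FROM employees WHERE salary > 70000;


Filtering: salary > 70000
Matching: 3 rows

3 rows:
Pete, 90000
Wendy, 100000
Mia, 80000


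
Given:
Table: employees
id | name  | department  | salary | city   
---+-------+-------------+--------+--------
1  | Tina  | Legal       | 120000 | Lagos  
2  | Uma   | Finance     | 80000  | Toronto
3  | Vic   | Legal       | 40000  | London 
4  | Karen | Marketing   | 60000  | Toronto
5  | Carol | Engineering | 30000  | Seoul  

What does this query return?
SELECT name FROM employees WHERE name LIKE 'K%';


LIKE 'K%' matches names starting with 'K'
Matching: 1

1 rows:
Karen


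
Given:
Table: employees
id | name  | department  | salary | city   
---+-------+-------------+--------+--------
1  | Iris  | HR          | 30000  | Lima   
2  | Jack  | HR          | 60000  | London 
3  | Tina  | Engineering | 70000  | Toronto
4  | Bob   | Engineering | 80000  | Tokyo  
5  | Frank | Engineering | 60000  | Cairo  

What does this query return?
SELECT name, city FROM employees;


Projecting columns: name, city

5 rows:
Iris, Lima
Jack, London
Tina, Toronto
Bob, Tokyo
Frank, Cairo


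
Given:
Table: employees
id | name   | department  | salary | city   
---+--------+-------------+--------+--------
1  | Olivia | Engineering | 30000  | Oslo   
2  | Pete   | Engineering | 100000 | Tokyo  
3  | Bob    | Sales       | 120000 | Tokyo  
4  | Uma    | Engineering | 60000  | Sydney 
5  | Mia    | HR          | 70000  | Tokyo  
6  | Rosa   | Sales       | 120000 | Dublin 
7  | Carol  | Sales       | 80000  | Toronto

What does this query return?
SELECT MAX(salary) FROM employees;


Salaries: 30000, 100000, 120000, 60000, 70000, 120000, 80000
MAX = 120000

120000


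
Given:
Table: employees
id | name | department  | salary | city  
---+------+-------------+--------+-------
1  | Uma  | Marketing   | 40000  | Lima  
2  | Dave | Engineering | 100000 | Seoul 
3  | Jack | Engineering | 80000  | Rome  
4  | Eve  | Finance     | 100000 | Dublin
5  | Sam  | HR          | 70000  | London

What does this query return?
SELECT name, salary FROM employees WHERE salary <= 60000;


Filtering: salary <= 60000
Matching: 1 rows

1 rows:
Uma, 40000


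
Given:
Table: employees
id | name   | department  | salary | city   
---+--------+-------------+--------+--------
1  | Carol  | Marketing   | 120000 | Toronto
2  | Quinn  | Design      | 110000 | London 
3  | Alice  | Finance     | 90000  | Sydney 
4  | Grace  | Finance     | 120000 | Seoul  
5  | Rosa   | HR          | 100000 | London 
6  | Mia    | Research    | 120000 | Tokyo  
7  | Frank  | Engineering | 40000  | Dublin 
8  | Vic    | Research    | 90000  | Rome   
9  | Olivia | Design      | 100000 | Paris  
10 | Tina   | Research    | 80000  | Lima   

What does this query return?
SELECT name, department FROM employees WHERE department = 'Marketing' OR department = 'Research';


Filtering: department = 'Marketing' OR 'Research'
Matching: 4 rows

4 rows:
Carol, Marketing
Mia, Research
Vic, Research
Tina, Research


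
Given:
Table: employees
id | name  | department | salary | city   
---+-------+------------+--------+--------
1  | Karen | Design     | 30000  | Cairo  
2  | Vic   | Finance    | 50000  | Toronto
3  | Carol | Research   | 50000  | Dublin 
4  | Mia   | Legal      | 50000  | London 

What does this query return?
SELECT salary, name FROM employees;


Projecting columns: salary, name

4 rows:
30000, Karen
50000, Vic
50000, Carol
50000, Mia


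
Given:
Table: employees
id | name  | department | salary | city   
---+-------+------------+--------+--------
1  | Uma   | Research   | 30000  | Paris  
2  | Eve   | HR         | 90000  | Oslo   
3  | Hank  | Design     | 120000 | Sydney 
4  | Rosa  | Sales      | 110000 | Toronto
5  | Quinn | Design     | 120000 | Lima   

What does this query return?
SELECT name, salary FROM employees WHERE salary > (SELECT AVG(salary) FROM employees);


Subquery: AVG(salary) = 94000.0
Filtering: salary > 94000.0
  Hank (120000) -> MATCH
  Rosa (110000) -> MATCH
  Quinn (120000) -> MATCH


3 rows:
Hank, 120000
Rosa, 110000
Quinn, 120000


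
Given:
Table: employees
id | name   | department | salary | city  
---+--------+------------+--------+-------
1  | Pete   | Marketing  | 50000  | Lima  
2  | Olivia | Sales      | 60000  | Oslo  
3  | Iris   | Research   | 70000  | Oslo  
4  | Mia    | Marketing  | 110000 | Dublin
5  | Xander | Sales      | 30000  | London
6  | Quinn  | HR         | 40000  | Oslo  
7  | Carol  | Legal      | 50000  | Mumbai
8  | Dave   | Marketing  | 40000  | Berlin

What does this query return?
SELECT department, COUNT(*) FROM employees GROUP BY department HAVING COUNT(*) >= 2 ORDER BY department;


Groups with count >= 2:
  Marketing: 3 -> PASS
  Sales: 2 -> PASS
  HR: 1 -> filtered out
  Legal: 1 -> filtered out
  Research: 1 -> filtered out


2 groups:
Marketing, 3
Sales, 2


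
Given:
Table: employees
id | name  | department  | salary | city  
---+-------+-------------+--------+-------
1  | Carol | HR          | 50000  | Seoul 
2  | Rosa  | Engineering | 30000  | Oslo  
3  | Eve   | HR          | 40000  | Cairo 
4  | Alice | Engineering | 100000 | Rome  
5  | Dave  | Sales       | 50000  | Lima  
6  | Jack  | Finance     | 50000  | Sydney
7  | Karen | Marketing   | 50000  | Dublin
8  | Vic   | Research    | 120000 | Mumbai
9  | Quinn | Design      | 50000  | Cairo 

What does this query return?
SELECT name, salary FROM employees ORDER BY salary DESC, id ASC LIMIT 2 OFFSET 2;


Sort by salary DESC (id ASC tiebreak), then skip 2 and take 2
Rows 3 through 4

2 rows:
Carol, 50000
Dave, 50000


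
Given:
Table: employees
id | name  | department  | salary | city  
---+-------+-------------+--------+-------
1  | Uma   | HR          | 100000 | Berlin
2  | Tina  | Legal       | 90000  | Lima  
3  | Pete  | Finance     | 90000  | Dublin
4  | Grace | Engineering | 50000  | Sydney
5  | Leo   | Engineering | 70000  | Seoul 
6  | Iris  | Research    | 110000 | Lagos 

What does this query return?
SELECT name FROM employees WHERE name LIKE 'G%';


LIKE 'G%' matches names starting with 'G'
Matching: 1

1 rows:
Grace


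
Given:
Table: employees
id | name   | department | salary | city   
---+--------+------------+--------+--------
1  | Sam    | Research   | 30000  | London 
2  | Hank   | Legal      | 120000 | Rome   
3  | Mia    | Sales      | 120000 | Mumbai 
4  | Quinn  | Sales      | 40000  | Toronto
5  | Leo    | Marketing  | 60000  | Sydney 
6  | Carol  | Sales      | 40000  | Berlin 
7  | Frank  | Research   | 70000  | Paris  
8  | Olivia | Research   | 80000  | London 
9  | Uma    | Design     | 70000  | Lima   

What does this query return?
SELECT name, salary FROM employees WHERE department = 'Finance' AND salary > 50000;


Filtering: department = 'Finance' AND salary > 50000
Matching: 0 rows

Empty result set (0 rows)


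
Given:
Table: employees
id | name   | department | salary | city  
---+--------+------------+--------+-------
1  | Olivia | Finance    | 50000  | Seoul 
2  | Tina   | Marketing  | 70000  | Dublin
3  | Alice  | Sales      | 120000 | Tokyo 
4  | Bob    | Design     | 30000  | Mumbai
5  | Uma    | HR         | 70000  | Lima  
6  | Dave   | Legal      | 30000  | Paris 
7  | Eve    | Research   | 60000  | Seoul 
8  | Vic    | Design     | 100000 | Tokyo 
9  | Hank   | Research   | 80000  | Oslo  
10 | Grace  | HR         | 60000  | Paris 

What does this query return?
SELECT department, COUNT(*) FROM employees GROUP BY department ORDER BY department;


Assigning each row to its department group:
  Olivia -> Finance
  Tina -> Marketing
  Alice -> Sales
  Bob -> Design
  Uma -> HR
  Dave -> Legal
  Eve -> Research
  Vic -> Design
  Hank -> Research
  Grace -> HR


7 groups:
Design, 2
Finance, 1
HR, 2
Legal, 1
Marketing, 1
Research, 2
Sales, 1


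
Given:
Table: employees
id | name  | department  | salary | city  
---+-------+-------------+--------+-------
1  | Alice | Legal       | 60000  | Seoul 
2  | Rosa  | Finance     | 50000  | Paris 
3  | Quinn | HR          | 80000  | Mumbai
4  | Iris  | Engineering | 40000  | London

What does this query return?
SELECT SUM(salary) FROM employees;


SUM(salary) = 60000 + 50000 + 80000 + 40000 = 230000

230000


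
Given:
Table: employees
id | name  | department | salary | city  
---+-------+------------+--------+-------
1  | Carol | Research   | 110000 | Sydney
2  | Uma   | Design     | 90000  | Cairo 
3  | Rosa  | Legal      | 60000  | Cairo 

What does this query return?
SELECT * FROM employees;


SELECT * returns all 3 rows with all columns

3 rows:
1, Carol, Research, 110000, Sydney
2, Uma, Design, 90000, Cairo
3, Rosa, Legal, 60000, Cairo


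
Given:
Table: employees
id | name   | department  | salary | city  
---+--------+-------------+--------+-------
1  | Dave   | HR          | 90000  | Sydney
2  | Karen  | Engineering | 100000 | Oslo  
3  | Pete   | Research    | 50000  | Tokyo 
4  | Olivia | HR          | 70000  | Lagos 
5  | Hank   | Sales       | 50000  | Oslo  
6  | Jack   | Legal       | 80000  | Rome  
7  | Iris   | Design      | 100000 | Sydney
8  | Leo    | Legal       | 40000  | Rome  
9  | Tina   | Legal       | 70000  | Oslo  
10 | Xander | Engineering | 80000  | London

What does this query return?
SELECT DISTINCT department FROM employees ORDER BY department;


All 'department' values (row order): HR, Engineering, Research, HR, Sales, Legal, Design, Legal, Legal, Engineering
Removing duplicates leaves 6 unique value(s).

6 values:
Design
Engineering
HR
Legal
Research
Sales


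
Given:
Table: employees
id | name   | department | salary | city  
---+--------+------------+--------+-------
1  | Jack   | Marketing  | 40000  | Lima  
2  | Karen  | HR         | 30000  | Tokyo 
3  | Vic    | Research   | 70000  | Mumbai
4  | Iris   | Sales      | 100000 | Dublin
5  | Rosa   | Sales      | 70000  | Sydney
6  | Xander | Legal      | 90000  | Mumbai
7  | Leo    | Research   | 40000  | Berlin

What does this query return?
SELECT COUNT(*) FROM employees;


COUNT(*) counts all rows

7


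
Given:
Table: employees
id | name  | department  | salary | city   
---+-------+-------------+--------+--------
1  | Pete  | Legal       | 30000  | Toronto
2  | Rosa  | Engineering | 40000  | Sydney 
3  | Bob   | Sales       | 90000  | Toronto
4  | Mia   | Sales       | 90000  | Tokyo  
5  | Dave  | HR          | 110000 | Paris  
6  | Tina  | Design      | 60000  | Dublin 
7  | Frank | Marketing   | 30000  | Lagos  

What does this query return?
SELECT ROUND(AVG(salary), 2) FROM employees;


SUM(salary) = 450000
COUNT = 7
ROUND(AVG, 2) = ROUND(450000 / 7, 2) = 64285.71

64285.71


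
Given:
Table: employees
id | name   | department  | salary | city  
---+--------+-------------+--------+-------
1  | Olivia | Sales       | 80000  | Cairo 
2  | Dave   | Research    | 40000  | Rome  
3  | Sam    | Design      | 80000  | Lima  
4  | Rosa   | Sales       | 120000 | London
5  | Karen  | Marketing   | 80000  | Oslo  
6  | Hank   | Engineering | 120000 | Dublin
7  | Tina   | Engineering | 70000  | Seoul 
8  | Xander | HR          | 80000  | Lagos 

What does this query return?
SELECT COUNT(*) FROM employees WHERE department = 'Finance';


Counting rows where department = 'Finance'


0


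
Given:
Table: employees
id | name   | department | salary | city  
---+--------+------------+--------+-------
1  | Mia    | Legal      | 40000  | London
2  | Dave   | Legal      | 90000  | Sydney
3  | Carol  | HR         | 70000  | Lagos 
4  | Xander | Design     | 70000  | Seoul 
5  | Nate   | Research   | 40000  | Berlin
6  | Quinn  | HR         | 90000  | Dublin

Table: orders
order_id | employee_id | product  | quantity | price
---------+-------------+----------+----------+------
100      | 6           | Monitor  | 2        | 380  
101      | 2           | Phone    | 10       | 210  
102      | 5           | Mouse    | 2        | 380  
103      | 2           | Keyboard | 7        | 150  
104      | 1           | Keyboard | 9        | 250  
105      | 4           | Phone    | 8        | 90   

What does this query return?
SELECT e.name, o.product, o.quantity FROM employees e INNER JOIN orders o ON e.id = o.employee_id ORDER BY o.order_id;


Joining employees.id = orders.employee_id:
  employee Quinn (id=6) -> order Monitor
  employee Dave (id=2) -> order Phone
  employee Nate (id=5) -> order Mouse
  employee Dave (id=2) -> order Keyboard
  employee Mia (id=1) -> order Keyboard
  employee Xander (id=4) -> order Phone


6 rows:
Quinn, Monitor, 2
Dave, Phone, 10
Nate, Mouse, 2
Dave, Keyboard, 7
Mia, Keyboard, 9
Xander, Phone, 8


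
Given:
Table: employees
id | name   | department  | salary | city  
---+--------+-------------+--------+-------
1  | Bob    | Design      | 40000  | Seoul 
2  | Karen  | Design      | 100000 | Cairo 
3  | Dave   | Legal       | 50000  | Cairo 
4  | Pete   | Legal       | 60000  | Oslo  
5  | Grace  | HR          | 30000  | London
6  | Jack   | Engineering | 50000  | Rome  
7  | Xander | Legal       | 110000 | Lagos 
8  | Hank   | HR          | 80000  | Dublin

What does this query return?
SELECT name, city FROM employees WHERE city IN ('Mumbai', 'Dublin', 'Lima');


Filtering: city IN ('Mumbai', 'Dublin', 'Lima')
Matching: 1 rows

1 rows:
Hank, Dublin
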